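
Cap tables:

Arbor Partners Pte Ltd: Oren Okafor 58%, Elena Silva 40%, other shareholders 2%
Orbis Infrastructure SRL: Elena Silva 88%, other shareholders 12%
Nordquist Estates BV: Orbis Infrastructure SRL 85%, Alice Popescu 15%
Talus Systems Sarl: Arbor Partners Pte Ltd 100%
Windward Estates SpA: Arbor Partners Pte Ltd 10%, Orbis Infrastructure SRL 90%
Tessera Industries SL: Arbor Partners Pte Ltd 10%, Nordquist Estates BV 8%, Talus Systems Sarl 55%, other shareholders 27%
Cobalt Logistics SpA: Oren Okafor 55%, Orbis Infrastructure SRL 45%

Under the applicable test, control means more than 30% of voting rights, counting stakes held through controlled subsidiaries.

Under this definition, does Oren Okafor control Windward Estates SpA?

Oren holds 58% of Arbor, so Oren controls Arbor.
Arbor holds 100% of Talus, so Oren controls Talus.
Arbor and Talus together hold 10% + 55% = 65% of Tessera, so Oren controls Tessera.
Oren holds 55% of Cobalt, so Oren controls Cobalt.
In Windward, Oren's side holds only 10%, not > 30%.
So Oren does not control Windward.

No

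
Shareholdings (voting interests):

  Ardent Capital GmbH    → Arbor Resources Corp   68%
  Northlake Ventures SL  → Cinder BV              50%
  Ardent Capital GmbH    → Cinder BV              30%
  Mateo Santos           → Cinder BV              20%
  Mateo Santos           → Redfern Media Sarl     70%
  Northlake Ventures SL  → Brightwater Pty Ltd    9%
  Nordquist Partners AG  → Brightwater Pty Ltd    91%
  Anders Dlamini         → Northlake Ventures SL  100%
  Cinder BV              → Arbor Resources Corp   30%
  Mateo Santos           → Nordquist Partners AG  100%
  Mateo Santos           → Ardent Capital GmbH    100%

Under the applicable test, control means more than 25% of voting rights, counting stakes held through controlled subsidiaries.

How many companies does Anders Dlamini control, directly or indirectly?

Anders holds 100% of Northlake, so Anders controls Northlake.
Northlake holds 50% of Cinder, so Anders controls Cinder.
Cinder holds 30% of Arbor, so Anders controls Arbor.
No other company's threshold is met.
Anders controls 3 companies.

3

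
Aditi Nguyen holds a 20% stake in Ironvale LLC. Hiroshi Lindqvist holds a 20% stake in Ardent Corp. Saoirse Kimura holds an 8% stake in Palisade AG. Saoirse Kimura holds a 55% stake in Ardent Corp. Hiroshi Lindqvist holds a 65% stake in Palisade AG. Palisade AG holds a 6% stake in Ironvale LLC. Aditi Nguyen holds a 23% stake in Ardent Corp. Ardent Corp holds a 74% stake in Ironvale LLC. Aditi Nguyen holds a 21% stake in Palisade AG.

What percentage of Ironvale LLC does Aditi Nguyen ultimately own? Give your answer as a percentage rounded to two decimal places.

38.28%

Aditi reaches Ironvale along 3 paths.
Via Ardent: 23% × 74% = 17.02%.
Direct stake: 20% = 20%.
Via Palisade: 21% × 6% = 1.26%.
Total: 17.02% + 20% + 1.26% = 38.28%.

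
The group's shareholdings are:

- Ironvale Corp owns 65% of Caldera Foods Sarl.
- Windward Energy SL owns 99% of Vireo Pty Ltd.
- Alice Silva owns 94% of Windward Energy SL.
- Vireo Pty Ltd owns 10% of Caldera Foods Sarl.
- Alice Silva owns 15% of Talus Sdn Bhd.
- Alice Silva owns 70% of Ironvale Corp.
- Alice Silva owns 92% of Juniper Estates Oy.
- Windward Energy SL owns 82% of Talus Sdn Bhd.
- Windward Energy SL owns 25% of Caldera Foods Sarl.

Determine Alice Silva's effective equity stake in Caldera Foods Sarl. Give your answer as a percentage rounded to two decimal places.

78.31%

Alice reaches Caldera along 3 paths.
Via Windward: 94% × 25% = 23.5%.
Via Ironvale: 70% × 65% = 45.5%.
Via Windward → Vireo: 94% × 99% × 10% = 9.306%.
Total: 23.5% + 45.5% + 9.306% = 78.306%.
Rounded: 78.31%.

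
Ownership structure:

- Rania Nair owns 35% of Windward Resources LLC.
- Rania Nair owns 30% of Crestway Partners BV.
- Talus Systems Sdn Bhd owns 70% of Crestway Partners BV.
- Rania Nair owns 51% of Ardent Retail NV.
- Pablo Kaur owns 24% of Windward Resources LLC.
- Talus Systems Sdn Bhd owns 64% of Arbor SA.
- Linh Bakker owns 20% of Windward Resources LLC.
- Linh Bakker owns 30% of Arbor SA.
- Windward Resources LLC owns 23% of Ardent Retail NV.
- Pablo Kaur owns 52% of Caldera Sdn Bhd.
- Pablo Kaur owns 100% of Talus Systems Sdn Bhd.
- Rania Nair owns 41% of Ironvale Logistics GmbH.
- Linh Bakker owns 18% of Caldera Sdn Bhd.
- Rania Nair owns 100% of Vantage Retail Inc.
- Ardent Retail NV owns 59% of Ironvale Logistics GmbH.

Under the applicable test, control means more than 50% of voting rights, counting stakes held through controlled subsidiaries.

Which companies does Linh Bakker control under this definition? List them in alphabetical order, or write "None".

None

Linh's largest direct stake is 30% in Arbor, which does not meet the threshold.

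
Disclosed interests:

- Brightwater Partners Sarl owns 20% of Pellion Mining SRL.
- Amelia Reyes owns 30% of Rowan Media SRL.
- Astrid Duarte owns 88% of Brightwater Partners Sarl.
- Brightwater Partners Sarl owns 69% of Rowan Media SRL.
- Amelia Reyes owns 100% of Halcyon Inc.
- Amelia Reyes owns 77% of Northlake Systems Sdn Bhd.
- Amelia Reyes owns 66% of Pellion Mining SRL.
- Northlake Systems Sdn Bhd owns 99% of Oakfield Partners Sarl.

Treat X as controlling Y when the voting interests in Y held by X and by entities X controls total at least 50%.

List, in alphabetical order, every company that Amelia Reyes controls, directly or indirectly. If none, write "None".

Amelia holds 100% of Halcyon, so Amelia controls Halcyon.
Amelia holds 66% of Pellion, so Amelia controls Pellion.
Amelia holds 77% of Northlake, so Amelia controls Northlake.
Northlake holds 99% of Oakfield, so Amelia controls Oakfield.
No other company's threshold is met.

Halcyon Inc, Northlake Systems Sdn Bhd, Oakfield Partners Sarl, Pellion Mining SRL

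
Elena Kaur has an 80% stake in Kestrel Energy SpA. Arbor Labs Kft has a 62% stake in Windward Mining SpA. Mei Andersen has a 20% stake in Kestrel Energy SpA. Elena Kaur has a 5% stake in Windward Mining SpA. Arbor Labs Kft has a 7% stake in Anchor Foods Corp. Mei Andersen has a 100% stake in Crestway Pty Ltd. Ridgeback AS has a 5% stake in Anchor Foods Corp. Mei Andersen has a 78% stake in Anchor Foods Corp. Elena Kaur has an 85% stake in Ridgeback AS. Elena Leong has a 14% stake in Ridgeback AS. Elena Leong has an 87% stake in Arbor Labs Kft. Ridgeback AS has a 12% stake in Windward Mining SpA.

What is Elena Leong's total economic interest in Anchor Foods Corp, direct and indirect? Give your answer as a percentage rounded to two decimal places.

6.79%

Elena Leong reaches Anchor along 2 paths.
Via Arbor: 87% × 7% = 6.09%.
Via Ridgeback: 14% × 5% = 0.7%.
Total: 6.09% + 0.7% = 6.79%.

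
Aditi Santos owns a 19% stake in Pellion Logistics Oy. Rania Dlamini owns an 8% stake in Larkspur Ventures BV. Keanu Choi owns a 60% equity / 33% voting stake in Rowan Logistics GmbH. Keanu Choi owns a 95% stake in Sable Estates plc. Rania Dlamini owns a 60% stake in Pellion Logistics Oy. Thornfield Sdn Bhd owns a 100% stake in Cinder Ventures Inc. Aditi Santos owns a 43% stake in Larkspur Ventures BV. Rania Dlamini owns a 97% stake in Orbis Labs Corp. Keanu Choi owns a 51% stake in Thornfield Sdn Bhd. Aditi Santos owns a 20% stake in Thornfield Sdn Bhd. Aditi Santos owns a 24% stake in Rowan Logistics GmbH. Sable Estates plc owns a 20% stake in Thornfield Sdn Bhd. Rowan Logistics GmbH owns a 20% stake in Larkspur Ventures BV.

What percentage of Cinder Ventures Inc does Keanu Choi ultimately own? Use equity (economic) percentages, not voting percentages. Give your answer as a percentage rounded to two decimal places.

70.00%

Keanu reaches Cinder along 2 paths.
Via Thornfield: 51% × 100% = 51%.
Via Sable → Thornfield: 95% × 20% × 100% = 19%.
Total: 51% + 19% = 70%.
Rounded: 70.00%.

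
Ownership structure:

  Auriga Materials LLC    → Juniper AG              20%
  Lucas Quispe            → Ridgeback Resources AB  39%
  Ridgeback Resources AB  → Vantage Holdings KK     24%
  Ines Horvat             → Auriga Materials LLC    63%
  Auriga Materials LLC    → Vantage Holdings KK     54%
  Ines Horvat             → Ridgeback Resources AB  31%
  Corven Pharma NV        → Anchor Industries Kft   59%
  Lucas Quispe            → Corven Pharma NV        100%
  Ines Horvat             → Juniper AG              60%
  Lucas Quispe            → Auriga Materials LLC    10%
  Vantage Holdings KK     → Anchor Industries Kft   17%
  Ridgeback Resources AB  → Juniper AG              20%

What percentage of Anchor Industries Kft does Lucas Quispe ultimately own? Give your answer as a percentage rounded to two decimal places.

Lucas reaches Anchor along 3 paths.
Via Corven: 100% × 59% = 59%.
Via Ridgeback → Vantage: 39% × 24% × 17% = 1.5912%.
Via Auriga → Vantage: 10% × 54% × 17% = 0.918%.
Total: 59% + 1.5912% + 0.918% = 61.5092%.
Rounded: 61.51%.

61.51%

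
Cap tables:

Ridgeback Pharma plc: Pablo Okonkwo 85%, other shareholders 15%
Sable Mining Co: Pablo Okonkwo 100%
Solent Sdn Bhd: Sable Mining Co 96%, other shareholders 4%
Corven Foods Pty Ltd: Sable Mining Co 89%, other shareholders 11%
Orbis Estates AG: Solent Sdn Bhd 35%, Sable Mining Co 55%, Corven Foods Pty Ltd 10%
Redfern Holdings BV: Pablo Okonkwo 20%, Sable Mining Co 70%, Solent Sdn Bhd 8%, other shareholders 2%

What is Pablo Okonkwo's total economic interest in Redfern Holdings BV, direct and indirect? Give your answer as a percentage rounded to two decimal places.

Pablo reaches Redfern along 3 paths.
Direct stake: 20% = 20%.
Via Sable: 100% × 70% = 70%.
Via Sable → Solent: 100% × 96% × 8% = 7.68%.
Total: 20% + 70% + 7.68% = 97.68%.

97.68%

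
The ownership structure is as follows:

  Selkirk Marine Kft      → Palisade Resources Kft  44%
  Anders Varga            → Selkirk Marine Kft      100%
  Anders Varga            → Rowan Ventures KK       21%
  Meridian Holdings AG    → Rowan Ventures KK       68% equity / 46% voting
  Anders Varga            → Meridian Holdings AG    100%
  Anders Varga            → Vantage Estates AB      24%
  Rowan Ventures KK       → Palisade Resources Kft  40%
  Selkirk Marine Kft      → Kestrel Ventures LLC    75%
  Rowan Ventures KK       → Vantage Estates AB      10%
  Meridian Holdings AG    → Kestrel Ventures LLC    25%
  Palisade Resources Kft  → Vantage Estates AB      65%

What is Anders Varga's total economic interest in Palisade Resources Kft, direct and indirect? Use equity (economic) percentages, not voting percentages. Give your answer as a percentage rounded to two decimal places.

Anders reaches Palisade along 3 paths.
Via Selkirk: 100% × 44% = 44%.
Via Rowan: 21% × 40% = 8.4%.
Via Meridian → Rowan: 100% × 68% × 40% = 27.2%.
Total: 44% + 8.4% + 27.2% = 79.6%.
Rounded: 79.60%.

79.60%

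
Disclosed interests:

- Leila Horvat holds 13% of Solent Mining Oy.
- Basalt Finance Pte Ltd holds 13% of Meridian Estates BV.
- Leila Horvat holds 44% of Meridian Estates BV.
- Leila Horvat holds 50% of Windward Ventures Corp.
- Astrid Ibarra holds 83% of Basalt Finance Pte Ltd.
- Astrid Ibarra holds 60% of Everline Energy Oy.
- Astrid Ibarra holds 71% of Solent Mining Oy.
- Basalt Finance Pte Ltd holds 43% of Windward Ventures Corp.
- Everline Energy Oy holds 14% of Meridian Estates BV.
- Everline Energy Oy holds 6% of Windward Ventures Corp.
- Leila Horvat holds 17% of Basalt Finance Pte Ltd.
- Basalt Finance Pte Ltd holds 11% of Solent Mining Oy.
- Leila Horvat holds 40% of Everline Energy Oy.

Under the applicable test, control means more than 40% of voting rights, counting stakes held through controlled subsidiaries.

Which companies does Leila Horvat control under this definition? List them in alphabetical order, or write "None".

Meridian Estates BV, Windward Ventures Corp

Leila holds 50% of Windward, so Leila controls Windward.
Leila holds 44% of Meridian, so Leila controls Meridian.
No other company's threshold is met.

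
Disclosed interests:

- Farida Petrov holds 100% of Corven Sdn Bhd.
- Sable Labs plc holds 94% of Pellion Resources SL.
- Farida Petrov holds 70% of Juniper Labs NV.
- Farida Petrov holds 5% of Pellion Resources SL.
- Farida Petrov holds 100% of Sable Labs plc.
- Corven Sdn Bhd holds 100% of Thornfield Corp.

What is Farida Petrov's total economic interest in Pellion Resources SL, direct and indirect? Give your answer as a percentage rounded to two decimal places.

99.00%

Farida reaches Pellion along 2 paths.
Via Sable: 100% × 94% = 94%.
Direct stake: 5% = 5%.
Total: 94% + 5% = 99%.
Rounded: 99.00%.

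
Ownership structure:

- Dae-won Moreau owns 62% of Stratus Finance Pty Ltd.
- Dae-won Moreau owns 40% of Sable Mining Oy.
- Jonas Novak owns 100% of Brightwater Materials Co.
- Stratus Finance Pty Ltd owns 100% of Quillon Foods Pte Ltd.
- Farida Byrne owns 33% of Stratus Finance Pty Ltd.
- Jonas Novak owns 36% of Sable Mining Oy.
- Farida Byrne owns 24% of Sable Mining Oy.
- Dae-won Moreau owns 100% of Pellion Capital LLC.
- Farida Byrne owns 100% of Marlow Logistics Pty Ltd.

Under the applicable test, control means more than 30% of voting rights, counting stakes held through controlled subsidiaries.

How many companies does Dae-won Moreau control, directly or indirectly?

Dae-won holds 40% of Sable, so Dae-won controls Sable.
Dae-won holds 62% of Stratus, so Dae-won controls Stratus.
Stratus holds 100% of Quillon, so Dae-won controls Quillon.
Dae-won holds 100% of Pellion, so Dae-won controls Pellion.
No other company's threshold is met.
Dae-won controls 4 companies.

4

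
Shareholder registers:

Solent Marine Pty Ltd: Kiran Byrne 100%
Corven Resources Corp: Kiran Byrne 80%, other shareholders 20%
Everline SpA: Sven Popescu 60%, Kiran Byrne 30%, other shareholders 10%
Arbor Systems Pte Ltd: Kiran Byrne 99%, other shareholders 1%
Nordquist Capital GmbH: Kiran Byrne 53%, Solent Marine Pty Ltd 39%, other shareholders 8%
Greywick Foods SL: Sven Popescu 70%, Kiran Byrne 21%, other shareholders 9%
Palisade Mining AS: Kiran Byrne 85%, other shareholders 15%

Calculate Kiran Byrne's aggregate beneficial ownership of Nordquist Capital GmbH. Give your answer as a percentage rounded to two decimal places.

Kiran reaches Nordquist along 2 paths.
Direct stake: 53% = 53%.
Via Solent: 100% × 39% = 39%.
Total: 53% + 39% = 92%.
Rounded: 92.00%.

92.00%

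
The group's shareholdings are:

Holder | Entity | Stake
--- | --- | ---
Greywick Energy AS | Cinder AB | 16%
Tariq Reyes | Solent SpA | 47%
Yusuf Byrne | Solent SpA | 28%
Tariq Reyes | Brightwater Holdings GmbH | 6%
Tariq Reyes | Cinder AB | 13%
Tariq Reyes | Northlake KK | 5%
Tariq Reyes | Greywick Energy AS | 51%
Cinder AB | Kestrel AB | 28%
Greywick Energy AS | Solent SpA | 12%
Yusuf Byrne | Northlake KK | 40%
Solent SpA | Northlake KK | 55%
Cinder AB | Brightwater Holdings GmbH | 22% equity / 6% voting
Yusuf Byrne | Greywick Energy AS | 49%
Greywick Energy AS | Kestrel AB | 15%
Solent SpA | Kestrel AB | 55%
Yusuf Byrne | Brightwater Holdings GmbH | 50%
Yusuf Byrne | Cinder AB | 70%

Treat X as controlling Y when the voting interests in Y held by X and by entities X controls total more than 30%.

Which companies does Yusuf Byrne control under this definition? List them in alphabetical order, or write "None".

Brightwater Holdings GmbH, Cinder AB, Greywick Energy AS, Kestrel AB, Northlake KK, Solent SpA

Yusuf holds 49% of Greywick, so Yusuf controls Greywick.
Greywick and Yusuf together hold 12% + 28% = 40% of Solent, so Yusuf controls Solent.
Greywick and Yusuf together hold 16% + 70% = 86% of Cinder, so Yusuf controls Cinder.
Solent and Greywick and Cinder together hold 55% + 15% + 28% = 98% of Kestrel, so Yusuf controls Kestrel.
Cinder and Yusuf together hold 6% + 50% = 56% of Brightwater, so Yusuf controls Brightwater.
Yusuf and Solent together hold 40% + 55% = 95% of Northlake, so Yusuf controls Northlake.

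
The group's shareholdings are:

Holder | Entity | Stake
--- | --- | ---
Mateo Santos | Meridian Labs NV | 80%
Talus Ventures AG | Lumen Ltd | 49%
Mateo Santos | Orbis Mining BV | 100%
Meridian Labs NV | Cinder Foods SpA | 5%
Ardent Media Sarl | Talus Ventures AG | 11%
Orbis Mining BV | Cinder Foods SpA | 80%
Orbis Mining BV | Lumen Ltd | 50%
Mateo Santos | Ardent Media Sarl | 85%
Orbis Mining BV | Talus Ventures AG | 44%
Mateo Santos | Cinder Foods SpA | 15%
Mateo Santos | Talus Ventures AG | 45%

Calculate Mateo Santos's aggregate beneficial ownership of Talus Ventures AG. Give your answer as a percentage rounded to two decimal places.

Mateo reaches Talus along 3 paths.
Direct stake: 45% = 45%.
Via Orbis: 100% × 44% = 44%.
Via Ardent: 85% × 11% = 9.35%.
Total: 45% + 44% + 9.35% = 98.35%.

98.35%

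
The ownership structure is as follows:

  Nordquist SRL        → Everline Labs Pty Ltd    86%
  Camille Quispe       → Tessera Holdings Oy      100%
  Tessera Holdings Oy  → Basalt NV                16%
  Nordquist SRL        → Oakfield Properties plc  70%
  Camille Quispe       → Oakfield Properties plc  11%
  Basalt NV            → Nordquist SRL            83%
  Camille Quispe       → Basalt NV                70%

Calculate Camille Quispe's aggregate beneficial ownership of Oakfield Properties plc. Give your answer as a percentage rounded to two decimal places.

60.97%

Camille reaches Oakfield along 3 paths.
Via Basalt → Nordquist: 70% × 83% × 70% = 40.67%.
Via Tessera → Basalt → Nordquist: 100% × 16% × 83% × 70% = 9.296%.
Direct stake: 11% = 11%.
Total: 40.67% + 9.296% + 11% = 60.966%.
Rounded: 60.97%.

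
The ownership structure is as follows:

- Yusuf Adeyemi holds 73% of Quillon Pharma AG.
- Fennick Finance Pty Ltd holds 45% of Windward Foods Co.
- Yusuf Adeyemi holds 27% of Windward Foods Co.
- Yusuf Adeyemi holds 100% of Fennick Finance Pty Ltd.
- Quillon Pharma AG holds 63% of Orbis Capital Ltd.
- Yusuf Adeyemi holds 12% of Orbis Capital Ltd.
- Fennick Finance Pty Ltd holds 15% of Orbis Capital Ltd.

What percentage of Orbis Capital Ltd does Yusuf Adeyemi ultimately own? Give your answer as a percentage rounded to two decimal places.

Yusuf reaches Orbis along 3 paths.
Via Fennick: 100% × 15% = 15%.
Direct stake: 12% = 12%.
Via Quillon: 73% × 63% = 45.99%.
Total: 15% + 12% + 45.99% = 72.99%.

72.99%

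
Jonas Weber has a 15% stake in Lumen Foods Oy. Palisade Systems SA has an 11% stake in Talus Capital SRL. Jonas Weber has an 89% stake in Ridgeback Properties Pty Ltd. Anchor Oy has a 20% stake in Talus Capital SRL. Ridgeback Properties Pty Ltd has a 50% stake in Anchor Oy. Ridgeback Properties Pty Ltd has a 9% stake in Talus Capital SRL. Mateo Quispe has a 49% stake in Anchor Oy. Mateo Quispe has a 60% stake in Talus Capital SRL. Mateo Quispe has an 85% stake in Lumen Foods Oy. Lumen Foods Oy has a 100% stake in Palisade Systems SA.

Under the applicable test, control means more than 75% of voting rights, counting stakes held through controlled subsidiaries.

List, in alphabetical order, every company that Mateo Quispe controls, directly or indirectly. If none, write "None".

Mateo holds 85% of Lumen, so Mateo controls Lumen.
Lumen holds 100% of Palisade, so Mateo controls Palisade.
No other company's threshold is met.

Lumen Foods Oy, Palisade Systems SA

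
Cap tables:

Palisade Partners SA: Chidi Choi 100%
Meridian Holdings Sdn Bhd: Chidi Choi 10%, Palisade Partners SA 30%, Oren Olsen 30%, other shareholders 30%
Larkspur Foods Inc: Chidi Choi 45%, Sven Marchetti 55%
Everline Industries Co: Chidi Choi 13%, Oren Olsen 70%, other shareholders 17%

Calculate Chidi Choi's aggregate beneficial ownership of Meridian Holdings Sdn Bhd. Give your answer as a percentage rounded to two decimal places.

Chidi reaches Meridian along 2 paths.
Direct stake: 10% = 10%.
Via Palisade: 100% × 30% = 30%.
Total: 10% + 30% = 40%.
Rounded: 40.00%.

40.00%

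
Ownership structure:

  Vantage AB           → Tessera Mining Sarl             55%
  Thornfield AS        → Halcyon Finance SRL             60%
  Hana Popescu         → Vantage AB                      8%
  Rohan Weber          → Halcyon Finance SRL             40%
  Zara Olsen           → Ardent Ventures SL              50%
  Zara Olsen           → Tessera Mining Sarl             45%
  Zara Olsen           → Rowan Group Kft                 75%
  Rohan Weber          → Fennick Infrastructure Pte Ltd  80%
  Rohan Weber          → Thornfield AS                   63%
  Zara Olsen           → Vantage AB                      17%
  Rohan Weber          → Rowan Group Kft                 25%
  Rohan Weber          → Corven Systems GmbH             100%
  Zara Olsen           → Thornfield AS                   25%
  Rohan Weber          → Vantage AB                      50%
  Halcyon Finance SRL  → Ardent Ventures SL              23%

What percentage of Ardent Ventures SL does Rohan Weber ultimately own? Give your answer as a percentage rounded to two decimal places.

Rohan reaches Ardent along 2 paths.
Via Halcyon: 40% × 23% = 9.2%.
Via Thornfield → Halcyon: 63% × 60% × 23% = 8.694%.
Total: 9.2% + 8.694% = 17.894%.
Rounded: 17.89%.

17.89%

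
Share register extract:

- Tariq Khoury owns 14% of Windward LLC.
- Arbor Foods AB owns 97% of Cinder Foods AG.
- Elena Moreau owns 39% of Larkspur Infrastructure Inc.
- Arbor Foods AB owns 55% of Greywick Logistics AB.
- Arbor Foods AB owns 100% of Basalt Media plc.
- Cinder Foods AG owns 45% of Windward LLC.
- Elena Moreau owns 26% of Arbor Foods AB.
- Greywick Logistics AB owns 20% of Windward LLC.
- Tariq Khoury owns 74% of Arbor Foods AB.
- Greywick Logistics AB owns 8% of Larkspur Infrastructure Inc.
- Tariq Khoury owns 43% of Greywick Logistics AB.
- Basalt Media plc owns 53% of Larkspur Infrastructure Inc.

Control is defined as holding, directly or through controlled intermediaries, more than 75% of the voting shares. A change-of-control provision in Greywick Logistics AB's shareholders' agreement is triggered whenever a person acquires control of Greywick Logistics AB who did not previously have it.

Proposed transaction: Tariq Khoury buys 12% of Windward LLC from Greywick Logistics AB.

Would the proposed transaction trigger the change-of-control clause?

No

The purchase adds only to Tariq's holdings (Greywick's stake shrinks), so Tariq is the only person who could newly come to control Greywick.
Tariq's largest direct stake is 74% in Arbor, which does not meet the threshold, so Tariq controls no company.
In Greywick, Tariq's side holds only 43%, not > 75%.
So before the transaction, Tariq does not control Greywick.
After the purchase, Tariq's direct stake in Windward rises to 14% + 12% = 26%, and Greywick's stake falls to 8%.
Tariq's side now holds 26% of Windward, not > 75%, so Tariq still does not control Windward.
After the transaction, Tariq's side holds 43% of Greywick, not > 75%, so Tariq still does not control Greywick.
No new person acquires control, so the clause is not triggered.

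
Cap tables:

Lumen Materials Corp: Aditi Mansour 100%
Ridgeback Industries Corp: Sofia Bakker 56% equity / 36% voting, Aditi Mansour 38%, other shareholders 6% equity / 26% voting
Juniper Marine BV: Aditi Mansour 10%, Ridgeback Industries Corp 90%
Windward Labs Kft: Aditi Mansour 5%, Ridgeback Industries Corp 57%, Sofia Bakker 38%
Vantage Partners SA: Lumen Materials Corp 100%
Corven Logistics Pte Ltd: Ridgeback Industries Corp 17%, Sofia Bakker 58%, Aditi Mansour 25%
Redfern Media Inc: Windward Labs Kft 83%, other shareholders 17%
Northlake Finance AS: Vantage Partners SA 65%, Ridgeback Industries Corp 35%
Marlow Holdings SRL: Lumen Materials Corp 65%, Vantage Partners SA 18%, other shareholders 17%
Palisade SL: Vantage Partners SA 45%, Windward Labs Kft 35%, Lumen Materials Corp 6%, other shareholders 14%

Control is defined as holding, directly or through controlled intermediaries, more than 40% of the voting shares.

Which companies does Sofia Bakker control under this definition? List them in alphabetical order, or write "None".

Sofia holds 58% of Corven, so Sofia controls Corven.
No other company's threshold is met.

Corven Logistics Pte Ltd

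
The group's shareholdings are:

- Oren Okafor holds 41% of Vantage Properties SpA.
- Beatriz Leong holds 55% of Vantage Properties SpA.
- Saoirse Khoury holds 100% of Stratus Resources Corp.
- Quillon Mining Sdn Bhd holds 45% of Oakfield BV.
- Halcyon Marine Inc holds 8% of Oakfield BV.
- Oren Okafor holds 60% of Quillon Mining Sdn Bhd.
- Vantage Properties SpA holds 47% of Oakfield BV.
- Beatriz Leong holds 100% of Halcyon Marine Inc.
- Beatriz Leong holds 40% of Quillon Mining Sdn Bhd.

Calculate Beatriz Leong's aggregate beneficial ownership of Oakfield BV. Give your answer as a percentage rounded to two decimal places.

Beatriz reaches Oakfield along 3 paths.
Via Quillon: 40% × 45% = 18%.
Via Vantage: 55% × 47% = 25.85%.
Via Halcyon: 100% × 8% = 8%.
Total: 18% + 25.85% + 8% = 51.85%.

51.85%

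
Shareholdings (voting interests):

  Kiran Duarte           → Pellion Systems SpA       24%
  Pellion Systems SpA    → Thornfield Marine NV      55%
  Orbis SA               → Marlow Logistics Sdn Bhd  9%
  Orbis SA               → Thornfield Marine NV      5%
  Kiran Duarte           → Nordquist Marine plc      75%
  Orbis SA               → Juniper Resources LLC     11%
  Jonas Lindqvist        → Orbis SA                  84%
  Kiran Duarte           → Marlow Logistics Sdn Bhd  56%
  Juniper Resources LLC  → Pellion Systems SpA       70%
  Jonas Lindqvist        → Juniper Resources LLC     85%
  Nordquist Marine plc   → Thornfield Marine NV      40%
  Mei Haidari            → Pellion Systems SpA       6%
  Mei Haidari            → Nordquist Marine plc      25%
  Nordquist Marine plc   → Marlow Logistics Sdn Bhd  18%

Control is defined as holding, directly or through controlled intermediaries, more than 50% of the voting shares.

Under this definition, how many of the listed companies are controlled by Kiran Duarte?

2

Kiran holds 75% of Nordquist, so Kiran controls Nordquist.
Kiran and Nordquist together hold 56% + 18% = 74% of Marlow, so Kiran controls Marlow.
No other company's threshold is met.
Kiran controls 2 companies.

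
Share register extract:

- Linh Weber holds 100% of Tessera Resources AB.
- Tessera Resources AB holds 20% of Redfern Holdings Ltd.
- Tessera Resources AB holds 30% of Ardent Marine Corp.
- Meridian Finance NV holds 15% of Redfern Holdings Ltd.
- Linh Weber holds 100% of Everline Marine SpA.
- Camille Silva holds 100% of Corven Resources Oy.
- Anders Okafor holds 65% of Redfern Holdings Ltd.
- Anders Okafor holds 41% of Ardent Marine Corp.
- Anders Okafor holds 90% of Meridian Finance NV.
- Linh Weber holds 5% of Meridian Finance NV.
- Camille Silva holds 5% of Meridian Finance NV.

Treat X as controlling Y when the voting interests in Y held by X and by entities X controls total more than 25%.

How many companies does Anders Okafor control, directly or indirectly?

Anders holds 90% of Meridian, so Anders controls Meridian.
Anders holds 41% of Ardent, so Anders controls Ardent.
Meridian and Anders together hold 15% + 65% = 80% of Redfern, so Anders controls Redfern.
No other company's threshold is met.
Anders controls 3 companies.

3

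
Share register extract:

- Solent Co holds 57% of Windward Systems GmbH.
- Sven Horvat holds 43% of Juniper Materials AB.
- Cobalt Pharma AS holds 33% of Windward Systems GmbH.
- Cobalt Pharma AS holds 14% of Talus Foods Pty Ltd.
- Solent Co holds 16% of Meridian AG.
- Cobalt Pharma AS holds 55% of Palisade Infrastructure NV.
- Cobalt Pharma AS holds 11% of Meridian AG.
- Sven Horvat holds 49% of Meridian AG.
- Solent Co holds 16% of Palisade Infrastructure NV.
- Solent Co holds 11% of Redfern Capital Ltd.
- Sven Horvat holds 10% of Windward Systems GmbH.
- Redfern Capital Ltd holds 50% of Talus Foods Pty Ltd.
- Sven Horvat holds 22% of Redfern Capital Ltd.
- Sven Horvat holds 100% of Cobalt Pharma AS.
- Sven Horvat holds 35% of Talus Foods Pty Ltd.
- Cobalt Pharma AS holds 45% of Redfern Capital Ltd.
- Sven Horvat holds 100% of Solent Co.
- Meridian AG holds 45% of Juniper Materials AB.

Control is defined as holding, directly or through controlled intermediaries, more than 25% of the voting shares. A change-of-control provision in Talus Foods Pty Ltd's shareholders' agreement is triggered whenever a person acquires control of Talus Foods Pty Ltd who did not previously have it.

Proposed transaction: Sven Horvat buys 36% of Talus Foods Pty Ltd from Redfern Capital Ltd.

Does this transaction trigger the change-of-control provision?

No

The purchase adds only to Sven's holdings (Redfern's stake shrinks), so Sven is the only person who could newly come to control Talus.
Sven holds 100% of Solent, so Sven controls Solent.
Sven holds 100% of Cobalt, so Sven controls Cobalt.
Cobalt and Sven and Solent together hold 45% + 22% + 11% = 78% of Redfern, so Sven controls Redfern.
Cobalt and Sven and Redfern together hold 14% + 35% + 50% = 99% of Talus, so Sven controls Talus.
So Sven already controls Talus before the transaction.
After the purchase, Sven's direct stake in Talus rises to 35% + 36% = 71%, and Redfern's stake falls to 14%.
Sven controlled Talus already, so this is not a new person acquiring control; every other person's position is unchanged or reduced.
No new person acquires control, so the clause is not triggered.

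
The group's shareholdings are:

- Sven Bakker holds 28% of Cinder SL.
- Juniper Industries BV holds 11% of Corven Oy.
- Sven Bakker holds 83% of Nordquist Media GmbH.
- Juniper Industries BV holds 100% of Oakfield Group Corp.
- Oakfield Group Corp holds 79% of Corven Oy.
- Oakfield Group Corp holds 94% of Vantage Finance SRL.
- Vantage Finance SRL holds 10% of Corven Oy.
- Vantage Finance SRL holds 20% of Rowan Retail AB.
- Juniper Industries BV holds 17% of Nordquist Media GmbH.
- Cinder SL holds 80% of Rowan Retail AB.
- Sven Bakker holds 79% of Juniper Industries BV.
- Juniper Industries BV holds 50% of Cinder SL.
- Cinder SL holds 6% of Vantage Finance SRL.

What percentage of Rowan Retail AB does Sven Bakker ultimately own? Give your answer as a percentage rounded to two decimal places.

69.66%

Sven reaches Rowan along 5 paths.
Via Juniper → Cinder: 79% × 50% × 80% = 31.6%.
Via Cinder: 28% × 80% = 22.4%.
Via Juniper → Oakfield → Vantage: 79% × 100% × 94% × 20% = 14.852%.
Via Juniper → Cinder → Vantage: 79% × 50% × 6% × 20% = 0.474%.
Via Cinder → Vantage: 28% × 6% × 20% = 0.336%.
Total: 31.6% + 22.4% + 14.852% + 0.474% + 0.336% = 69.662%.
Rounded: 69.66%.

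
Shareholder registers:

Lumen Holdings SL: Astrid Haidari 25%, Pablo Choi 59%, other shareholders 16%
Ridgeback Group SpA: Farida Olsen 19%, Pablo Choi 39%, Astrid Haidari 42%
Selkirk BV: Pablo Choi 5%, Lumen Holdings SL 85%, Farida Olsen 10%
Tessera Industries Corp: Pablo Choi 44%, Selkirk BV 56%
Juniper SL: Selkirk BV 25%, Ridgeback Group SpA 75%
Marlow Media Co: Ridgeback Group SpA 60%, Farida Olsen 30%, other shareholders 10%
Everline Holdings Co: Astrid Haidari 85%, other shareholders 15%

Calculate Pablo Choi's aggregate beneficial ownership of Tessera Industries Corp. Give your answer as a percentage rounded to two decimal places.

74.88%

Pablo reaches Tessera along 3 paths.
Direct stake: 44% = 44%.
Via Selkirk: 5% × 56% = 2.8%.
Via Lumen → Selkirk: 59% × 85% × 56% = 28.084%.
Total: 44% + 2.8% + 28.084% = 74.884%.
Rounded: 74.88%.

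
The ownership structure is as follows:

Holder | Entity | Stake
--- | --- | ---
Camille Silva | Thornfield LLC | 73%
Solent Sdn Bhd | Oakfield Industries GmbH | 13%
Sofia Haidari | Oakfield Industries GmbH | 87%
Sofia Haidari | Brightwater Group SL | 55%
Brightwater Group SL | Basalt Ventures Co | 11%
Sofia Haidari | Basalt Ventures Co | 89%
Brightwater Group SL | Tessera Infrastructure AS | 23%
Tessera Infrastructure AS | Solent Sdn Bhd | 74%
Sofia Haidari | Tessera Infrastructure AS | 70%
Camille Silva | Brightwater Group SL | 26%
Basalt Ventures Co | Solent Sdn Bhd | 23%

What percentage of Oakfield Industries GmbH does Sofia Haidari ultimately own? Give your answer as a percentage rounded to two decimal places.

97.79%

Sofia reaches Oakfield along 5 paths.
Via Brightwater → Tessera → Solent: 55% × 23% × 74% × 13% = 1.21693%.
Via Tessera → Solent: 70% × 74% × 13% = 6.734%.
Via Brightwater → Basalt → Solent: 55% × 11% × 23% × 13% = 0.180895%.
Via Basalt → Solent: 89% × 23% × 13% = 2.6611%.
Direct stake: 87% = 87%.
Total: 1.21693% + 6.734% + 0.180895% + 2.6611% + 87% = 97.792925%.
Rounded: 97.79%.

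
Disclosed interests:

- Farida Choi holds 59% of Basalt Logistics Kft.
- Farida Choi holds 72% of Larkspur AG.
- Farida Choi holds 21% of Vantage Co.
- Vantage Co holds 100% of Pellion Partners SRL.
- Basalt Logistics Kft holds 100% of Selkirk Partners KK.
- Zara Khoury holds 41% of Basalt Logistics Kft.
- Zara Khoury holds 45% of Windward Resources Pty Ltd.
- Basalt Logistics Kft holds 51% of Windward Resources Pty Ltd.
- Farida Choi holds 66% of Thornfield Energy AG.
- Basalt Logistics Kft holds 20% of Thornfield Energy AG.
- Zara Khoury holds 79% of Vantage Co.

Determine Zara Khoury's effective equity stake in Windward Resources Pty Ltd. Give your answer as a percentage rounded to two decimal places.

Zara reaches Windward along 2 paths.
Direct stake: 45% = 45%.
Via Basalt: 41% × 51% = 20.91%.
Total: 45% + 20.91% = 65.91%.

65.91%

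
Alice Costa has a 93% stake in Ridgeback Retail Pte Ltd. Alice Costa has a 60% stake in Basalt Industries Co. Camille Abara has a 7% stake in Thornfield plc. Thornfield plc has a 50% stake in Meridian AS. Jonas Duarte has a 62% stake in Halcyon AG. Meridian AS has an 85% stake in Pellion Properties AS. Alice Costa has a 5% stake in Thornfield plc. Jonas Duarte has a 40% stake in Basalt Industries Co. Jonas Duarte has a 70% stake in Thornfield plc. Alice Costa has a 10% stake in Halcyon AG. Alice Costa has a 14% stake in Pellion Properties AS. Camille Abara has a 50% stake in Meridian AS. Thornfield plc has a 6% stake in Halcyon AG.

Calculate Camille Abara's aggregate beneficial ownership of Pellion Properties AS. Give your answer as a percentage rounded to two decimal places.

Camille reaches Pellion along 2 paths.
Via Meridian: 50% × 85% = 42.5%.
Via Thornfield → Meridian: 7% × 50% × 85% = 2.975%.
Total: 42.5% + 2.975% = 45.475%.
Rounded: 45.48%.

45.48%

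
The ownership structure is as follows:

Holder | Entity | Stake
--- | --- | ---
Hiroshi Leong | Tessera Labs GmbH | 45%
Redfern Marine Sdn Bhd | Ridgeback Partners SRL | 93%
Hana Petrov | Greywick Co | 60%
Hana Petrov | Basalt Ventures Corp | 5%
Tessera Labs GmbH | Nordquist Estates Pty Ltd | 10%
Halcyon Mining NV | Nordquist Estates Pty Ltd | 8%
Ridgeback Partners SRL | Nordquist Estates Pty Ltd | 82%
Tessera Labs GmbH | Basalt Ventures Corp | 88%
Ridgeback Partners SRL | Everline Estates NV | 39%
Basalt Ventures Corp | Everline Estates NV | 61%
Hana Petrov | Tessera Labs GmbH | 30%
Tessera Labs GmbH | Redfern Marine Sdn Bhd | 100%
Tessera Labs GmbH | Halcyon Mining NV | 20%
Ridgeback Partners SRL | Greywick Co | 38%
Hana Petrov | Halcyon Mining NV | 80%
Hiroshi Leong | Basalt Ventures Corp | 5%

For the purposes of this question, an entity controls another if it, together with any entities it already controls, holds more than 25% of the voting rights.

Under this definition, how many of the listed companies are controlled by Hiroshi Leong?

Hiroshi holds 45% of Tessera, so Hiroshi controls Tessera.
Tessera holds 100% of Redfern, so Hiroshi controls Redfern.
Tessera and Hiroshi together hold 88% + 5% = 93% of Basalt, so Hiroshi controls Basalt.
Redfern holds 93% of Ridgeback, so Hiroshi controls Ridgeback.
Ridgeback and Basalt together hold 39% + 61% = 100% of Everline, so Hiroshi controls Everline.
Tessera and Ridgeback together hold 10% + 82% = 92% of Nordquist, so Hiroshi controls Nordquist.
Ridgeback holds 38% of Greywick, so Hiroshi controls Greywick.
No other company's threshold is met.
Hiroshi controls 7 companies.

7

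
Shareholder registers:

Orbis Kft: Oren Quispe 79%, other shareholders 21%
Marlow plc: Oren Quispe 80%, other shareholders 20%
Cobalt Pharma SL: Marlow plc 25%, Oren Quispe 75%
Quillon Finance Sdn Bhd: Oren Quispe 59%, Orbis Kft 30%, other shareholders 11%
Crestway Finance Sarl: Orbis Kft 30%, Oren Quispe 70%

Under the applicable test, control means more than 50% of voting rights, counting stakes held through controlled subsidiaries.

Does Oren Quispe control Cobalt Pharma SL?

Yes

Oren holds 80% of Marlow, so Oren controls Marlow.
Marlow and Oren together hold 25% + 75% = 100% of Cobalt, so Oren controls Cobalt.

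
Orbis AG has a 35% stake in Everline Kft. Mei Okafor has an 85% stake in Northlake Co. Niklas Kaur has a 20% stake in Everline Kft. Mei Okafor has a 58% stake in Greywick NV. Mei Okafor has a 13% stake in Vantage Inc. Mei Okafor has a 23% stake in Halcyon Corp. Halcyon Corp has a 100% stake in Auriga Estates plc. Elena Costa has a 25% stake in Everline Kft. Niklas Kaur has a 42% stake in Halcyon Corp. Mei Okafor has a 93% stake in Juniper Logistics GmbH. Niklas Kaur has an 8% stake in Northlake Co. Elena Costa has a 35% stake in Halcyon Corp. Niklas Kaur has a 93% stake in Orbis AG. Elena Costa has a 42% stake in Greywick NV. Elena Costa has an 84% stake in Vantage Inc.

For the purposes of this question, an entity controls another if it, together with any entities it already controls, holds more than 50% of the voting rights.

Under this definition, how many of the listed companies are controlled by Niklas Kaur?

2

Niklas holds 93% of Orbis, so Niklas controls Orbis.
Niklas and Orbis together hold 20% + 35% = 55% of Everline, so Niklas controls Everline.
No other company's threshold is met.
Niklas controls 2 companies.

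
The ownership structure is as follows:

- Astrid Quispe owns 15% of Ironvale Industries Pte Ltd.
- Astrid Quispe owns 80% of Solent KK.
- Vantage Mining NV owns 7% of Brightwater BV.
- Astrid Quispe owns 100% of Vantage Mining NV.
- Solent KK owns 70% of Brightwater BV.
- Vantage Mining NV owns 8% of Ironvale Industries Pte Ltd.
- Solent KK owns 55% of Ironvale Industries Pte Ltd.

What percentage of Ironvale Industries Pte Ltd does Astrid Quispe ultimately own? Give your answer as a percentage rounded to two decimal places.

Astrid reaches Ironvale along 3 paths.
Direct stake: 15% = 15%.
Via Vantage: 100% × 8% = 8%.
Via Solent: 80% × 55% = 44%.
Total: 15% + 8% + 44% = 67%.
Rounded: 67.00%.

67.00%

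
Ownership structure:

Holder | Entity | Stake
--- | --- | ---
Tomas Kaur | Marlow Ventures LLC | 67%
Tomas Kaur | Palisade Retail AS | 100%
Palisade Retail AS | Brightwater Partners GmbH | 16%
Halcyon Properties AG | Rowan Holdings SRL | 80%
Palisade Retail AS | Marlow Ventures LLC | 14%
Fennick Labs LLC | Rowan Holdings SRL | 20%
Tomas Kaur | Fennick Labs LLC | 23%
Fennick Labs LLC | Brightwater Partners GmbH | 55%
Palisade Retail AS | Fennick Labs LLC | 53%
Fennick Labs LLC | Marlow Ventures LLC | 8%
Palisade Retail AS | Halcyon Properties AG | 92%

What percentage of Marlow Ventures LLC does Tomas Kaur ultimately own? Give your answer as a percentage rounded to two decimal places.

Tomas reaches Marlow along 4 paths.
Via Fennick: 23% × 8% = 1.84%.
Via Palisade → Fennick: 100% × 53% × 8% = 4.24%.
Via Palisade: 100% × 14% = 14%.
Direct stake: 67% = 67%.
Total: 1.84% + 4.24% + 14% + 67% = 87.08%.

87.08%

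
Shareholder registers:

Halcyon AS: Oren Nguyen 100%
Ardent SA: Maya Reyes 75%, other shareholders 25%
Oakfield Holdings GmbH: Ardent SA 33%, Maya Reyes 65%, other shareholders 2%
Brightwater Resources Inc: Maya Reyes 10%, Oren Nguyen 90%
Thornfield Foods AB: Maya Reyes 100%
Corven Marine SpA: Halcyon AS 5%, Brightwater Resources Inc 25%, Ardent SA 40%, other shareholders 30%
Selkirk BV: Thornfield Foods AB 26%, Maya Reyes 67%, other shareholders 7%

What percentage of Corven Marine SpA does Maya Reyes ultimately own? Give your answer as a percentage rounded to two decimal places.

32.50%

Maya reaches Corven along 2 paths.
Via Brightwater: 10% × 25% = 2.5%.
Via Ardent: 75% × 40% = 30%.
Total: 2.5% + 30% = 32.5%.
Rounded: 32.50%.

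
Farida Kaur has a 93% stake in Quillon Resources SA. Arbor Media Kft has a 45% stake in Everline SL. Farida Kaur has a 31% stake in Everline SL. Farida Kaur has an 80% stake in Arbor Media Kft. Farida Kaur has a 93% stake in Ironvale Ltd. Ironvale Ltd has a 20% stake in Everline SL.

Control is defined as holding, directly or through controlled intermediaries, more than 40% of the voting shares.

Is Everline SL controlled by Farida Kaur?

Yes

Farida holds 93% of Ironvale, so Farida controls Ironvale.
Farida holds 80% of Arbor, so Farida controls Arbor.
Farida and Ironvale and Arbor together hold 31% + 20% + 45% = 96% of Everline, so Farida controls Everline.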